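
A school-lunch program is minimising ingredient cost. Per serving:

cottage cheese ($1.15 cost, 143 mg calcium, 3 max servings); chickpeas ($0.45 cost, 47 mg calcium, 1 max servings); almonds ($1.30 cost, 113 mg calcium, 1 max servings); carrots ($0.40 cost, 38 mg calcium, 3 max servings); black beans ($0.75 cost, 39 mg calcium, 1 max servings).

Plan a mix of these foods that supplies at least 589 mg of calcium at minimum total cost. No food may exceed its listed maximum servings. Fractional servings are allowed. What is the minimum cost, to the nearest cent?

Cost per mg of calcium: cottage cheese $0.0080, chickpeas $0.0096, carrots $0.0105, almonds $0.0115, black beans $0.0192.
Take 3 servings of cottage cheese: +429.0 mg calcium for $3.45 (total $3.45, still need 160.0 mg).
Take 1 serving of chickpeas: +47.0 mg calcium for $0.45 (total $3.90, still need 113.0 mg).
Take 2.974 servings of carrots: +113.0 mg calcium for $1.19 (total $5.09, still need 0.0 mg).
Filling from the cheapest source first is optimal under one linear minimum: $5.09.

$5.09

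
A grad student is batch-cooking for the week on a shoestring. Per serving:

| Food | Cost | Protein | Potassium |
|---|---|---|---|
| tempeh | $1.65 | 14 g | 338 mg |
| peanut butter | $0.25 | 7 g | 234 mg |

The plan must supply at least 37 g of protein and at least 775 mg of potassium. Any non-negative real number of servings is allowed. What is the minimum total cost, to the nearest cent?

tempeh only: max(37/14, 775/338) = 2.643 servings → $4.36.
peanut butter only: max(37/7, 775/234) = 5.286 servings → $1.32.
tempeh + peanut butter with both targets exact would need a negative amount; discard.
So the least-cost plan costs $1.32.

$1.32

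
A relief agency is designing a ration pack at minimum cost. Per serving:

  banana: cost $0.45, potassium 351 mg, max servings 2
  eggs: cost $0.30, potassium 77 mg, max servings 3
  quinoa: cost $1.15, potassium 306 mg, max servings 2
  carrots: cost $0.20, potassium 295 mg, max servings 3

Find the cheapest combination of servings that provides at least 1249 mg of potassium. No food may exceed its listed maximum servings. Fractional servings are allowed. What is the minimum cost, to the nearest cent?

Cost per mg of potassium: carrots $0.0007, banana $0.0013, quinoa $0.0038, eggs $0.0039.
Take 3 servings of carrots: +885.0 mg potassium for $0.60 (total $0.60, still need 364.0 mg).
Take 1.037 servings of banana: +364.0 mg potassium for $0.47 (total $1.07, still need 0.0 mg).
Filling from the cheapest source first is optimal under one linear minimum: $1.07.

$1.07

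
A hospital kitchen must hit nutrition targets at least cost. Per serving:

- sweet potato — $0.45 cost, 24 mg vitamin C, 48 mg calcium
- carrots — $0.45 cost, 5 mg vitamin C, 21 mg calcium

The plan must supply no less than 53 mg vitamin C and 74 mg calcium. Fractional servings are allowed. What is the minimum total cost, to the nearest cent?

This is a tiny linear program; its minimum lies at a vertex of the feasible set. List the vertices and price them.
sweet potato only: max(53/24, 74/48) = 2.208 servings → $0.99.
carrots only: max(53/5, 74/21) = 10.6 servings → $4.77.
sweet potato + carrots with both targets exact would need a negative amount; discard.
So the least-cost plan costs $0.99.

$0.99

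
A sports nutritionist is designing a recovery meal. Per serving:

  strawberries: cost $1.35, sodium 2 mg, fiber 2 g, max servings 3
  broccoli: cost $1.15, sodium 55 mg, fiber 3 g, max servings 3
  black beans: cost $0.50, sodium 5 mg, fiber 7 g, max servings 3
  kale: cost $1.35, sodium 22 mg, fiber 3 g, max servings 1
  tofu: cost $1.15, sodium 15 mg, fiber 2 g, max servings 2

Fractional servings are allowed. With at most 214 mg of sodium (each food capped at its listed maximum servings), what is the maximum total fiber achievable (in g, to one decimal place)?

Fiber per mg sodium: black beans 1.4, strawberries 1, kale 0.1364, tofu 0.1333, broccoli 0.05455.
Take 3 servings of black beans: uses 15 mg sodium, +21.0 g fiber (running total 21.0 g).
Take 3 servings of strawberries: uses 6 mg sodium, +6.0 g fiber (running total 27.0 g).
Take 1 serving of kale: uses 22 mg sodium, +3.0 g fiber (running total 30.0 g).
Take 2 servings of tofu: uses 30 mg sodium, +4.0 g fiber (running total 34.0 g).
Take 2.564 servings of broccoli: uses 141 mg sodium, +7.7 g fiber (running total 41.7 g).
Greedy by best ratio exhausts the sodium allowance optimally: 41.7 g.

41.7 g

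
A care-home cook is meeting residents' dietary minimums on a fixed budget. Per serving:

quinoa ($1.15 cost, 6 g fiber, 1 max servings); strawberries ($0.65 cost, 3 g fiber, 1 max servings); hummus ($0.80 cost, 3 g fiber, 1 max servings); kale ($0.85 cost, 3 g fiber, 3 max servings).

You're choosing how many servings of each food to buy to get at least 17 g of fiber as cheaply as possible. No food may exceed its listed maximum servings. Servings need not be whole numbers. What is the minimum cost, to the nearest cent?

Cost per g of fiber: quinoa $0.1917, strawberries $0.2167, hummus $0.2667, kale $0.2833.
Take 1 serving of quinoa: +6.0 g fiber for $1.15 (total $1.15, still need 11.0 g).
Take 1 serving of strawberries: +3.0 g fiber for $0.65 (total $1.80, still need 8.0 g).
Take 1 serving of hummus: +3.0 g fiber for $0.80 (total $2.60, still need 5.0 g).
Take 1.667 servings of kale: +5.0 g fiber for $1.42 (total $4.02, still need 0.0 g).
Filling from the cheapest source first is optimal under one linear minimum: $4.02.

$4.02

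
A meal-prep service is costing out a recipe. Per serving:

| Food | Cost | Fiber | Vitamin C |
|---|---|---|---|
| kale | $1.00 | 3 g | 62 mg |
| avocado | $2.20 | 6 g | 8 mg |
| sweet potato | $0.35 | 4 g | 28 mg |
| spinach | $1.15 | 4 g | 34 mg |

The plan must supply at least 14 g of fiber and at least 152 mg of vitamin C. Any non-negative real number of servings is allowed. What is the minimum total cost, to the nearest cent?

$1.90

kale only: max(14/3, 152/62) = 4.667 servings → $4.67.
avocado only: max(14/6, 152/8) = 19 servings → $41.80.
sweet potato only: max(14/4, 152/28) = 5.429 servings → $1.90.
spinach only: max(14/4, 152/34) = 4.471 servings → $5.14.
kale + avocado with both tight: 2.299 servings and 1.184 servings → $4.90.
kale + sweet potato with both tight: 1.317 servings and 2.512 servings → $2.20.
kale + spinach with both tight: 0.9041 servings and 2.822 servings → $4.15.
avocado + sweet potato: the both-tight solution has a negative serving — not a feasible corner.
avocado + spinach: the both-tight solution has a negative serving — not a feasible corner.
sweet potato + spinach: intersection lies outside the first quadrant.
The minimum over all feasible corners is $1.90.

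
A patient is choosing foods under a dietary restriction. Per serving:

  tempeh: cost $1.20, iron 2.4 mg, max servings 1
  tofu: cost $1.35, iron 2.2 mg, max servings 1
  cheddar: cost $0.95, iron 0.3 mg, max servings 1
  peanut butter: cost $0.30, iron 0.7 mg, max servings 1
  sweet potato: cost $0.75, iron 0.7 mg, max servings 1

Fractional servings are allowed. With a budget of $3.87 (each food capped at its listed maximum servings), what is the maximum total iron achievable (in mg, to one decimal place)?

Iron per dollar: peanut butter 2.333, tempeh 2, tofu 1.63, sweet potato 0.9333, cheddar 0.3158.
Take 1 serving of peanut butter: spends $0.30, +0.7 mg iron (running total 0.7 mg).
Take 1 serving of tempeh: spends $1.20, +2.4 mg iron (running total 3.1 mg).
Take 1 serving of tofu: spends $1.35, +2.2 mg iron (running total 5.3 mg).
Take 1 serving of sweet potato: spends $0.75, +0.7 mg iron (running total 6.0 mg).
Take 0.2842 servings of cheddar: spends $0.27, +0.1 mg iron (running total 6.1 mg).
Filling greedily by iron-per-dollar is optimal for one linear limit, giving 6.1 mg.

6.1 mg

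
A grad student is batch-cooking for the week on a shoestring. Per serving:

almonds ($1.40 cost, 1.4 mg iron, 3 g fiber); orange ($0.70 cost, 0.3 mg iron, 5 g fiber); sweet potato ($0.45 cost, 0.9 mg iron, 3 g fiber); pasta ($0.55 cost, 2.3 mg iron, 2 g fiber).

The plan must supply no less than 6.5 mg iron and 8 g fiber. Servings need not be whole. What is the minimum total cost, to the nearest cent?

$1.80

almonds only: max(6.5/1.4, 8/3) = 4.643 servings → $6.50.
orange only: max(6.5/0.3, 8/5) = 21.67 servings → $15.17.
sweet potato only: max(6.5/0.9, 8/3) = 7.222 servings → $3.25.
pasta only: max(6.5/2.3, 8/2) = 4 servings → $2.20.
almonds + orange with both targets exact would need a negative amount; discard.
almonds + sweet potato with both targets exact would need a negative amount; discard.
almonds + pasta with both tight: 1.317 servings and 2.024 servings → $2.96.
orange + sweet potato: the both-tight solution has a negative serving — not a feasible corner.
orange + pasta with both tight: 0.4954 servings and 2.761 servings → $1.87.
sweet potato + pasta with both tight: 1.059 servings and 2.412 servings → $1.80.
Cheapest feasible corner: $1.80.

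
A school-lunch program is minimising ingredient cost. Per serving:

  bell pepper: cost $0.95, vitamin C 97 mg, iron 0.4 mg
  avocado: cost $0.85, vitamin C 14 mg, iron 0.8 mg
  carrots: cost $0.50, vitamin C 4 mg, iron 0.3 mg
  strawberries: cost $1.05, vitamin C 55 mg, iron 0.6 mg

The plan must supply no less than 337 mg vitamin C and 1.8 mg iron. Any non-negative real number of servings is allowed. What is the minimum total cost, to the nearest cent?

$3.69

With two linear requirements the optimum uses one or two foods; enumerate the corners.
bell pepper only: max(337/97, 1.8/0.4) = 4.5 servings → $4.28.
avocado only: max(337/14, 1.8/0.8) = 24.07 servings → $20.46.
carrots only: max(337/4, 1.8/0.3) = 84.25 servings → $42.12.
strawberries only: max(337/55, 1.8/0.6) = 6.127 servings → $6.43.
bell pepper + avocado with both tight: 3.394 servings and 0.5528 servings → $3.69.
bell pepper + carrots with both tight: 3.415 servings and 1.447 servings → $3.97.
bell pepper + strawberries with both tight: 2.851 servings and 1.099 servings → $3.86.
avocado + carrots with both targets exact would need a negative amount; discard.
avocado + strawberries with both targets exact would need a negative amount; discard.
carrots + strawberries: intersection lies outside the first quadrant.
So the least-cost plan costs $3.69.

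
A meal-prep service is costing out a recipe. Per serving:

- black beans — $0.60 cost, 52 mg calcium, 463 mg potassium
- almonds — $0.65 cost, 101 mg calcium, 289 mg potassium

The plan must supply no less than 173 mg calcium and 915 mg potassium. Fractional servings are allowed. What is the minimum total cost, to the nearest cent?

$1.47

Minimising a linear cost over {calcium ≥ 173, potassium ≥ 915, servings ≥ 0} — the optimum is at a vertex, using one or two foods.
black beans only: max(173/52, 915/463) = 3.327 servings → $2.00.
almonds only: max(173/101, 915/289) = 3.166 servings → $2.06.
black beans + almonds with both tight: 1.337 servings and 1.025 servings → $1.47.
The minimum over all feasible corners is $1.47.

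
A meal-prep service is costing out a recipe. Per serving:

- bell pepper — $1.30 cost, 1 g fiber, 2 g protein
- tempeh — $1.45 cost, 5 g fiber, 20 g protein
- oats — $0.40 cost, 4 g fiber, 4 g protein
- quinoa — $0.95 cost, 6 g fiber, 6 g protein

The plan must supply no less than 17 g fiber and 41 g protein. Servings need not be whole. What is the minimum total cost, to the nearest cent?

The cheapest plan sits at a corner of the feasible region — with two constraints it uses at most two foods.
bell pepper only: max(17/1, 41/2) = 20.5 servings → $26.65.
tempeh only: max(17/5, 41/20) = 3.4 servings → $4.93.
oats only: max(17/4, 41/4) = 10.25 servings → $4.10.
quinoa only: max(17/6, 41/6) = 6.833 servings → $6.49.
bell pepper + tempeh with both tight: 13.5 servings and 0.7 servings → $18.57.
bell pepper + oats: intersection lies outside the first quadrant.
bell pepper + quinoa with both targets exact would need a negative amount; discard.
tempeh + oats with both tight: 1.6 servings and 2.25 servings → $3.22.
tempeh + quinoa with both tight: 1.6 servings and 1.5 servings → $3.75.
oats + quinoa (both tight): parallel constraints — no distinct corner.
The minimum over all feasible corners is $3.22.

$3.22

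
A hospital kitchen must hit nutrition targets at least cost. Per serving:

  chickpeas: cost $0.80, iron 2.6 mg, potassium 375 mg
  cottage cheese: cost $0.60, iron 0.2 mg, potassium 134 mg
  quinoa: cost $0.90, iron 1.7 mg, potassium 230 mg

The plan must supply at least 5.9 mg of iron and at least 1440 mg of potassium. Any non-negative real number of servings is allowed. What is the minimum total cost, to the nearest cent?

The cheapest plan sits at a corner of the feasible region — with two constraints it uses at most two foods.
chickpeas only: max(5.9/2.6, 1440/375) = 3.84 servings → $3.07.
cottage cheese only: max(5.9/0.2, 1440/134) = 29.5 servings → $17.70.
quinoa only: max(5.9/1.7, 1440/230) = 6.261 servings → $5.63.
chickpeas + cottage cheese with both tight: 1.838 servings and 5.602 servings → $4.83.
chickpeas + quinoa: the both-tight solution has a negative serving — not a feasible corner.
cottage cheese + quinoa with both tight: 6.001 servings and 2.765 servings → $6.09.
Cheapest feasible corner: $3.07.

$3.07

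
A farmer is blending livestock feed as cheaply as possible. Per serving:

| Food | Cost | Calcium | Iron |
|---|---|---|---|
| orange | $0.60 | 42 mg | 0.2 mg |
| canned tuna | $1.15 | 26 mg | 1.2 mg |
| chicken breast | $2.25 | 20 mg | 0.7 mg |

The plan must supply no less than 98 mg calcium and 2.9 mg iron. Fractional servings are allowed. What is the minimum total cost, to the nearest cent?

$3.16

This is a tiny linear program; its minimum lies at a vertex of the feasible set. List the vertices and price them.
orange only: max(98/42, 2.9/0.2) = 14.5 servings → $8.70.
canned tuna only: max(98/26, 2.9/1.2) = 3.769 servings → $4.33.
chicken breast only: max(98/20, 2.9/0.7) = 4.9 servings → $11.03.
orange + canned tuna with both tight: 0.9336 servings and 2.261 servings → $3.16.
orange + chicken breast with both tight: 0.4173 servings and 4.024 servings → $9.30.
canned tuna + chicken breast: intersection lies outside the first quadrant.
Cheapest feasible corner: $3.16.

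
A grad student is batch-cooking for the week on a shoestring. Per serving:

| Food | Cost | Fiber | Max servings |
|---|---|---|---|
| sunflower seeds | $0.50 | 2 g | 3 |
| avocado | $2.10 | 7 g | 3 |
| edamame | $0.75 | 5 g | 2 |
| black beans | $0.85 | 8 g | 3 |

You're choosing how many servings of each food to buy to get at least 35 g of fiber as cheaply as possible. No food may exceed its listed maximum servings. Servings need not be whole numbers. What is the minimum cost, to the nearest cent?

$4.30

Cost per g of fiber: black beans $0.1062, edamame $0.1500, sunflower seeds $0.2500, avocado $0.3000.
Take 3 servings of black beans: +24.0 g fiber for $2.55 (total $2.55, still need 11.0 g).
Take 2 servings of edamame: +10.0 g fiber for $1.50 (total $4.05, still need 1.0 g).
Take 0.5 servings of sunflower seeds: +1.0 g fiber for $0.25 (total $4.30, still need 0.0 g).
Filling from the cheapest source first is optimal under one linear minimum: $4.30.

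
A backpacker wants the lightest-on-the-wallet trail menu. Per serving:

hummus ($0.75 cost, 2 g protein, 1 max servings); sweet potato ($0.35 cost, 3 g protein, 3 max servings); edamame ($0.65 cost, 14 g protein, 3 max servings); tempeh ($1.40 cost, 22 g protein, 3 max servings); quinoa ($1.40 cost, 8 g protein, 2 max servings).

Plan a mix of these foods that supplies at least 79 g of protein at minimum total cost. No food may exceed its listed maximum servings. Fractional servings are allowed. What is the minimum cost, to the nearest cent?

Cost per g of protein: edamame $0.0464, tempeh $0.0636, sweet potato $0.1167, quinoa $0.1750, hummus $0.3750.
Take 3 servings of edamame: +42.0 g protein for $1.95 (total $1.95, still need 37.0 g).
Take 1.682 servings of tempeh: +37.0 g protein for $2.35 (total $4.30, still need 0.0 g).
Greedy by cheapest-per-g is optimal for a single linear constraint, so the minimum cost is $4.30.

$4.30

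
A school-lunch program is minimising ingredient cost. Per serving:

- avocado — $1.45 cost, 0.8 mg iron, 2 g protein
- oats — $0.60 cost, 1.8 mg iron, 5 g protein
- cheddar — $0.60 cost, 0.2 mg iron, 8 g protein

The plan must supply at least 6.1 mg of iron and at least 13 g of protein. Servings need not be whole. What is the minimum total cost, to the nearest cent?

$2.03

For a min-cost LP with two ≥-constraints, a basic feasible solution has at most two positive variables.
avocado only: max(6.1/0.8, 13/2) = 7.625 servings → $11.06.
oats only: max(6.1/1.8, 13/5) = 3.389 servings → $2.03.
cheddar only: max(6.1/0.2, 13/8) = 30.5 servings → $18.30.
avocado + oats: the both-tight solution has a negative serving — not a feasible corner.
avocado + cheddar: the both-tight solution has a negative serving — not a feasible corner.
oats + cheddar with both targets exact would need a negative amount; discard.
Cheapest feasible corner: $2.03.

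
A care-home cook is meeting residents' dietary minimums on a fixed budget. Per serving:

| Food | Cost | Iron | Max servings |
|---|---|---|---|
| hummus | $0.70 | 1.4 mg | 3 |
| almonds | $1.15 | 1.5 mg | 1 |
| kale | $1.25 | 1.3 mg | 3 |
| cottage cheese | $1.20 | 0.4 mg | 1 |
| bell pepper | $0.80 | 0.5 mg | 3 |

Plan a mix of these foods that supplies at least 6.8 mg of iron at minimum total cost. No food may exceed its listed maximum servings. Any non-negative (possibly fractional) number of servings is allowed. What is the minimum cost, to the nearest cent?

Cost per mg of iron: hummus $0.5000, almonds $0.7667, kale $0.9615, bell pepper $1.6000, cottage cheese $3.0000.
Take 3 servings of hummus: +4.2 mg iron for $2.10 (total $2.10, still need 2.6 mg).
Take 1 serving of almonds: +1.5 mg iron for $1.15 (total $3.25, still need 1.1 mg).
Take 0.8462 servings of kale: +1.1 mg iron for $1.06 (total $4.31, still need 0.0 mg).
Filling from the cheapest source first is optimal under one linear minimum: $4.31.

$4.31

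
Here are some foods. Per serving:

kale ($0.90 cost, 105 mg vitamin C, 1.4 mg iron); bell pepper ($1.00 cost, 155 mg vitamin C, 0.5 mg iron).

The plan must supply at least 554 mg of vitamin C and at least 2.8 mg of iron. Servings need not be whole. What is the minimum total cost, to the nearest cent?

Minimising a linear cost over {vitamin C ≥ 554, iron ≥ 2.8, servings ≥ 0} — the optimum is at a vertex, using one or two foods.
kale only: max(554/105, 2.8/1.4) = 5.276 servings → $4.75.
bell pepper only: max(554/155, 2.8/0.5) = 5.6 servings → $5.60.
kale + bell pepper with both tight: 0.9544 servings and 2.928 servings → $3.79.
The minimum over all feasible corners is $3.79.

$3.79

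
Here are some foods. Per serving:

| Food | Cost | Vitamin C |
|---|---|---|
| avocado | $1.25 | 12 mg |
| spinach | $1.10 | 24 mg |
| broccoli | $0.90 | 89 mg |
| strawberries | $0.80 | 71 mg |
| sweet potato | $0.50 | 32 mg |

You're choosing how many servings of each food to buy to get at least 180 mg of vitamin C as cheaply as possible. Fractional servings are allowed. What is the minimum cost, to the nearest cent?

$1.82

Cost per mg of vitamin C: broccoli $0.0101, strawberries $0.0113, sweet potato $0.0156, spinach $0.0458, avocado $0.1042.
With no serving limits, use only broccoli: 180 mg / 89 mg = 2.022 servings × $0.90 = $1.82.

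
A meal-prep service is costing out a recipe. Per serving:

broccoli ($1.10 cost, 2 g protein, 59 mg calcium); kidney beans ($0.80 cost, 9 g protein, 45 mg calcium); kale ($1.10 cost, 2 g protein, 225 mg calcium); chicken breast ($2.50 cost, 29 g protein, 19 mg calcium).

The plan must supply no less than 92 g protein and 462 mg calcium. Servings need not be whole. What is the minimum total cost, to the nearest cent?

broccoli only: max(92/2, 462/59) = 46 servings → $50.60.
kidney beans only: max(92/9, 462/45) = 10.27 servings → $8.21.
kale only: max(92/2, 462/225) = 46 servings → $50.60.
chicken breast only: max(92/29, 462/19) = 24.32 servings → $60.79.
broccoli + kidney beans with both tight: 0.04082 servings and 10.21 servings → $8.22.
broccoli + kale: intersection lies outside the first quadrant.
broccoli + chicken breast with both tight: 6.964 servings and 2.692 servings → $14.39.
kidney beans + kale with both tight: 10.22 servings and 0.009302 servings → $8.19.
kidney beans + chicken breast: the both-tight solution has a negative serving — not a feasible corner.
kale + chicken breast with both tight: 1.796 servings and 3.049 servings → $9.60.
Cheapest feasible corner: $8.19.

$8.19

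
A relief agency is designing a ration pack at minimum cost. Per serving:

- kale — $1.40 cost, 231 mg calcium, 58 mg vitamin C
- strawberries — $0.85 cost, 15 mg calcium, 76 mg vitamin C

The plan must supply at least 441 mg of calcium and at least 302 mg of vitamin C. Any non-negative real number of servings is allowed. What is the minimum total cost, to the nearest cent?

$4.68

kale only: max(441/231, 302/58) = 5.207 servings → $7.29.
strawberries only: max(441/15, 302/76) = 29.4 servings → $24.99.
kale + strawberries with both tight: 1.737 servings and 2.648 servings → $4.68.
So the least-cost plan costs $4.68.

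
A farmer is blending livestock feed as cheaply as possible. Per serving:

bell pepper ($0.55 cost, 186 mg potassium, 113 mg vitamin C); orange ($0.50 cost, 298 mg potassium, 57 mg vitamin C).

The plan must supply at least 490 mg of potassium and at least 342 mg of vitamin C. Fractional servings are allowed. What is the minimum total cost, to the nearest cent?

$1.66

A basic optimal solution has at most two foods positive. Try each food alone and each pair with both targets met exactly.
bell pepper only: max(490/186, 342/113) = 3.027 servings → $1.66.
orange only: max(490/298, 342/57) = 6 servings → $3.00.
bell pepper + orange: intersection lies outside the first quadrant.
The minimum over all feasible corners is $1.66.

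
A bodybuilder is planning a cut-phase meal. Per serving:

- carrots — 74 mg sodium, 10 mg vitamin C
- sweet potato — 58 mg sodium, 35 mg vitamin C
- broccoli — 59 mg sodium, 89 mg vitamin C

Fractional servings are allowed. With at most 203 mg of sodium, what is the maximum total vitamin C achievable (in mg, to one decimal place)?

Vitamin C per mg sodium: broccoli 1.508, sweet potato 0.6034, carrots 0.1351.
With no serving limits, spend the whole sodium allowance on broccoli: 203 mg / 59 mg × 89 mg = 306.2 mg.

306.2 mg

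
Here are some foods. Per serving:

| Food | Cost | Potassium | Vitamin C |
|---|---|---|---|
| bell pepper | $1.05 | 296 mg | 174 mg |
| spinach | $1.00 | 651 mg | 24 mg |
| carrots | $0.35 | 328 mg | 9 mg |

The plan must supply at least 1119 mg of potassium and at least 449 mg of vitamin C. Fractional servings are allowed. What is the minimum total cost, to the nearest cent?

$3.05

The cheapest plan sits at a corner of the feasible region — with two constraints it uses at most two foods.
bell pepper only: max(1119/296, 449/174) = 3.78 servings → $3.97.
spinach only: max(1119/651, 449/24) = 18.71 servings → $18.71.
carrots only: max(1119/328, 449/9) = 49.89 servings → $17.46.
bell pepper + spinach with both tight: 2.5 servings and 0.5821 servings → $3.21.
bell pepper + carrots with both tight: 2.522 servings and 1.136 servings → $3.05.
spinach + carrots with both targets exact would need a negative amount; discard.
Cheapest feasible corner: $3.05.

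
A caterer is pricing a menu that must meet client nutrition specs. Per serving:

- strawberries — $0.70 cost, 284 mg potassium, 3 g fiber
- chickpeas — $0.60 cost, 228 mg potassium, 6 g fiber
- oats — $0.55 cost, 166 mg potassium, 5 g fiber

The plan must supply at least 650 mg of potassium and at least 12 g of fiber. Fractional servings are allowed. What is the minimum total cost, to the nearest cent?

$1.66

strawberries only: max(650/284, 12/3) = 4 servings → $2.80.
chickpeas only: max(650/228, 12/6) = 2.851 servings → $1.71.
oats only: max(650/166, 12/5) = 3.916 servings → $2.15.
strawberries + chickpeas with both tight: 1.141 servings and 1.429 servings → $1.66.
strawberries + oats with both tight: 1.364 servings and 1.581 servings → $1.82.
chickpeas + oats with both targets exact would need a negative amount; discard.
Cheapest feasible corner: $1.66.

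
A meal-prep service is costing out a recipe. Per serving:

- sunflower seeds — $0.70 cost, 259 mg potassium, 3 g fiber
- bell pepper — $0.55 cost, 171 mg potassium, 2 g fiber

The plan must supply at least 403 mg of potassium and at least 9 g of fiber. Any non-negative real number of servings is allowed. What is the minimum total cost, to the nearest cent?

At the optimum either one food covers both requirements or two foods hit both targets exactly; no other combination can be cheaper.
sunflower seeds only: max(403/259, 9/3) = 3 servings → $2.10.
bell pepper only: max(403/171, 9/2) = 4.5 servings → $2.48.
sunflower seeds + bell pepper: intersection lies outside the first quadrant.
Cheapest feasible corner: $2.10.

$2.10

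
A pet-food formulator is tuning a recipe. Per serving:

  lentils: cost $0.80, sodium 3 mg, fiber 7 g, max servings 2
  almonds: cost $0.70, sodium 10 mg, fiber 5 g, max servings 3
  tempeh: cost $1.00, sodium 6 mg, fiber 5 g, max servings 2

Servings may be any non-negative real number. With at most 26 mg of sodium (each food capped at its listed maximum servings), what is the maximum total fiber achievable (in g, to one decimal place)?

28.0 g

Fiber per mg sodium: lentils 2.333, tempeh 0.8333, almonds 0.5.
Take 2 servings of lentils: uses 6 mg sodium, +14.0 g fiber (running total 14.0 g).
Take 2 servings of tempeh: uses 12 mg sodium, +10.0 g fiber (running total 24.0 g).
Take 0.8 servings of almonds: uses 8 mg sodium, +4.0 g fiber (running total 28.0 g).
Greedy by best ratio exhausts the sodium allowance optimally: 28.0 g.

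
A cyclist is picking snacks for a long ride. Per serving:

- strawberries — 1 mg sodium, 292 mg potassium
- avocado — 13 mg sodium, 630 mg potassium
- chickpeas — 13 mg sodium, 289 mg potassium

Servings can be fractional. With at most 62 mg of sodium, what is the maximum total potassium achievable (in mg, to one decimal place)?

Potassium per mg sodium: strawberries 292, avocado 48.46, chickpeas 22.23.
With no serving limits, spend the whole sodium allowance on strawberries: 62 mg / 1 mg × 292 mg = 18104.0 mg.

18104.0 mg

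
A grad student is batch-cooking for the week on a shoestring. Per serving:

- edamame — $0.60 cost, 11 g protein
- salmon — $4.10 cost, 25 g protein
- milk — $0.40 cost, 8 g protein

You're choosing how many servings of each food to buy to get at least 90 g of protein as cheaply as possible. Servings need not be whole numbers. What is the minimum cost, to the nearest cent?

$4.50

Cost per g of protein: milk $0.0500, edamame $0.0545, salmon $0.1640.
With no serving limits, use only milk: 90 g / 8 g = 11.25 servings × $0.40 = $4.50.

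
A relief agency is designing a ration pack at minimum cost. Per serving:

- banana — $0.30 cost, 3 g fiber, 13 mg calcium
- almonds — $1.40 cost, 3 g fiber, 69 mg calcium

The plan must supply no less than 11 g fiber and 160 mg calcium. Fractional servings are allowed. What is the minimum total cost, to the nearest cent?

$3.31

A basic optimal solution has at most two foods positive. Try each food alone and each pair with both targets met exactly.
banana only: max(11/3, 160/13) = 12.31 servings → $3.69.
almonds only: max(11/3, 160/69) = 3.667 servings → $5.13.
banana + almonds with both tight: 1.661 servings and 2.006 servings → $3.31.
The minimum over all feasible corners is $3.31.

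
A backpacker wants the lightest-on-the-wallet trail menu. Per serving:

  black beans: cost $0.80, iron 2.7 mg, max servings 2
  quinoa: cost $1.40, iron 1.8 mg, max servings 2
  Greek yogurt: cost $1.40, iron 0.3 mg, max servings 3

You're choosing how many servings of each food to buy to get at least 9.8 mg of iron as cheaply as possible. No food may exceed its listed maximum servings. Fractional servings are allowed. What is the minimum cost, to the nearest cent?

$8.13

Cost per mg of iron: black beans $0.2963, quinoa $0.7778, Greek yogurt $4.6667.
Take 2 servings of black beans: +5.4 mg iron for $1.60 (total $1.60, still need 4.4 mg).
Take 2 servings of quinoa: +3.6 mg iron for $2.80 (total $4.40, still need 0.8 mg).
Take 2.667 servings of Greek yogurt: +0.8 mg iron for $3.73 (total $8.13, still need 0.0 mg).
Filling from the cheapest source first is optimal under one linear minimum: $8.13.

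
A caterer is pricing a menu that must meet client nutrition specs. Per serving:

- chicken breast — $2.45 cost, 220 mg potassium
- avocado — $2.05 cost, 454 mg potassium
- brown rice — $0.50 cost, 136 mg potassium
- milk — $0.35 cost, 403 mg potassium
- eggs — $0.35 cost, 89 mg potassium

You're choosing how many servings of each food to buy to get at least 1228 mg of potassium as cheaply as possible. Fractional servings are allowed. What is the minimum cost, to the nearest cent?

Cost per mg of potassium: milk $0.0009, brown rice $0.0037, eggs $0.0039, avocado $0.0045, chicken breast $0.0111.
With no serving limits, use only milk: 1228 mg / 403 mg = 3.047 servings × $0.35 = $1.07.

$1.07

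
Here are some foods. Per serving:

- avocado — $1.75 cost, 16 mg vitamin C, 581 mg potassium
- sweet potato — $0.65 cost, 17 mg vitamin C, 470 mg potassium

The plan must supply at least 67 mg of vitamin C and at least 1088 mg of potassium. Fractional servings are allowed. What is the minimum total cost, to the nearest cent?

avocado only: max(67/16, 1088/581) = 4.188 servings → $7.33.
sweet potato only: max(67/17, 1088/470) = 3.941 servings → $2.56.
avocado + sweet potato with both targets exact would need a negative amount; discard.
The minimum over all feasible corners is $2.56.

$2.56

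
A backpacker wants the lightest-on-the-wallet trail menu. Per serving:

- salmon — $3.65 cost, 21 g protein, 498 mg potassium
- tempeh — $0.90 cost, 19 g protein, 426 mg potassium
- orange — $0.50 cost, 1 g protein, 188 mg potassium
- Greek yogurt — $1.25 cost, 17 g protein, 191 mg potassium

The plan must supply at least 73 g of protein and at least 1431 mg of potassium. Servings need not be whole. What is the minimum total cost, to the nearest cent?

$3.46

At the optimum either one food covers both requirements or two foods hit both targets exactly; no other combination can be cheaper.
salmon only: max(73/21, 1431/498) = 3.476 servings → $12.69.
tempeh only: max(73/19, 1431/426) = 3.842 servings → $3.46.
orange only: max(73/1, 1431/188) = 73 servings → $36.50.
Greek yogurt only: max(73/17, 1431/191) = 7.492 servings → $9.37.
salmon + tempeh with both targets exact would need a negative amount; discard.
salmon + orange: intersection lies outside the first quadrant.
salmon + Greek yogurt with both tight: 2.331 servings and 1.415 servings → $10.28.
tempeh + orange: the both-tight solution has a negative serving — not a feasible corner.
tempeh + Greek yogurt with both tight: 2.874 servings and 1.082 servings → $3.94.
orange + Greek yogurt with both tight: 3.456 servings and 4.091 servings → $6.84.
Cheapest feasible corner: $3.46.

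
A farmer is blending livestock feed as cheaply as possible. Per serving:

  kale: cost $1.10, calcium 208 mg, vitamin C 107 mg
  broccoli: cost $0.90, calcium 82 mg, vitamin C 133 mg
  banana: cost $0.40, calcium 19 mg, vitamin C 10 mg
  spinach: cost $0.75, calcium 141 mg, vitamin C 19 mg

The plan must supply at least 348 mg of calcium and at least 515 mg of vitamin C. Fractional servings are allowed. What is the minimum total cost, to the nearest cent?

Two binding constraints pin down two serving amounts, so the optimal mix uses at most two foods. The candidates are each food alone (scaled to the tighter of calcium/vitamin C) and each pair with both constraints tight.
kale only: max(348/208, 515/107) = 4.813 servings → $5.29.
broccoli only: max(348/82, 515/133) = 4.244 servings → $3.82.
banana only: max(348/19, 515/10) = 51.5 servings → $20.60.
spinach only: max(348/141, 515/19) = 27.11 servings → $20.33.
kale + broccoli with both tight: 0.2146 servings and 3.7 servings → $3.57.
kale + banana: the both-tight solution has a negative serving — not a feasible corner.
kale + spinach: the both-tight solution has a negative serving — not a feasible corner.
broccoli + banana with both tight: 3.694 servings and 2.375 servings → $4.27.
broccoli + spinach with both tight: 3.838 servings and 0.2358 servings → $3.63.
banana + spinach: the both-tight solution has a negative serving — not a feasible corner.
The minimum over all feasible corners is $3.57.

$3.57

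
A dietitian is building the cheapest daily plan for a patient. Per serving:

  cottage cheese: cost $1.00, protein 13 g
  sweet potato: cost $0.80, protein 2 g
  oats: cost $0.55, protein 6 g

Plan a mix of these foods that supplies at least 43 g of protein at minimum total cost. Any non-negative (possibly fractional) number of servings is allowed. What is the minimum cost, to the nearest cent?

$3.31

Cost per g of protein: cottage cheese $0.0769, oats $0.0917, sweet potato $0.4000.
With no serving limits, use only cottage cheese: 43 g / 13 g = 3.308 servings × $1.00 = $3.31.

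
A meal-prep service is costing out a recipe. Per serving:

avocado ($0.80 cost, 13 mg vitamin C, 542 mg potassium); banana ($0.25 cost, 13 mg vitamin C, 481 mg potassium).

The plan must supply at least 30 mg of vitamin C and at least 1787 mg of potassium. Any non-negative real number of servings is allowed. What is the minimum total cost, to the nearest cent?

$0.93

Two binding constraints pin down two serving amounts, so the optimal mix uses at most two foods. The candidates are each food alone (scaled to the tighter of vitamin C/potassium) and each pair with both constraints tight.
avocado only: max(30/13, 1787/542) = 3.297 servings → $2.64.
banana only: max(30/13, 1787/481) = 3.715 servings → $0.93.
avocado + banana with both targets exact would need a negative amount; discard.
Cheapest feasible corner: $0.93.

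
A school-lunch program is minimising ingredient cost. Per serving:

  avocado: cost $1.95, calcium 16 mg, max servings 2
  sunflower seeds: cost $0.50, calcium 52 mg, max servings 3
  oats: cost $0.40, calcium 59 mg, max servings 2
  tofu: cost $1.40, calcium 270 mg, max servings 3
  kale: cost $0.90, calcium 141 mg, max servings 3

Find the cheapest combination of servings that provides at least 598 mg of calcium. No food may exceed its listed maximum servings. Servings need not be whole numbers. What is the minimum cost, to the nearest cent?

$3.10

Cost per mg of calcium: tofu $0.0052, kale $0.0064, oats $0.0068, sunflower seeds $0.0096, avocado $0.1219.
Take 2.215 servings of tofu: +598.0 mg calcium for $3.10 (total $3.10, still need 0.0 mg).
Greedy by cheapest-per-mg is optimal for a single linear constraint, so the minimum cost is $3.10.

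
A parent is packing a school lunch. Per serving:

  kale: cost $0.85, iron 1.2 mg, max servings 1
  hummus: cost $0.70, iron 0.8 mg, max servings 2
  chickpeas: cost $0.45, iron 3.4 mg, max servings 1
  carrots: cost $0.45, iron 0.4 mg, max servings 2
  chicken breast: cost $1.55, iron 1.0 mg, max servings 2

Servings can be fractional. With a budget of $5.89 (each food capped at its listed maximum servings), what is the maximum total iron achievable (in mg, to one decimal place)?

Iron per dollar: chickpeas 7.556, kale 1.412, hummus 1.143, carrots 0.8889, chicken breast 0.6452.
Take 1 serving of chickpeas: spends $0.45, +3.4 mg iron (running total 3.4 mg).
Take 1 serving of kale: spends $0.85, +1.2 mg iron (running total 4.6 mg).
Take 2 servings of hummus: spends $1.40, +1.6 mg iron (running total 6.2 mg).
Take 2 servings of carrots: spends $0.90, +0.8 mg iron (running total 7.0 mg).
Take 1.477 servings of chicken breast: spends $2.29, +1.5 mg iron (running total 8.5 mg).
Greedy by best ratio exhausts the cost allowance optimally: 8.5 mg.

8.5 mg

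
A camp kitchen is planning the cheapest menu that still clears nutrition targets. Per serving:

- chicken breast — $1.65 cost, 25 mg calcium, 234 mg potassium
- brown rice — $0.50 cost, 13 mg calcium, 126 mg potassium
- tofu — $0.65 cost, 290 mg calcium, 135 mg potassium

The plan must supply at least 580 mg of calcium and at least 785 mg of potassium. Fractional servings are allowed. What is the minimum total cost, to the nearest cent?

chicken breast only: max(580/25, 785/234) = 23.2 servings → $38.28.
brown rice only: max(580/13, 785/126) = 44.62 servings → $22.31.
tofu only: max(580/290, 785/135) = 5.815 servings → $3.78.
chicken breast + brown rice with both targets exact would need a negative amount; discard.
chicken breast + tofu with both tight: 2.316 servings and 1.8 servings → $4.99.
brown rice + tofu with both tight: 4.294 servings and 1.808 servings → $3.32.
So the least-cost plan costs $3.32.

$3.32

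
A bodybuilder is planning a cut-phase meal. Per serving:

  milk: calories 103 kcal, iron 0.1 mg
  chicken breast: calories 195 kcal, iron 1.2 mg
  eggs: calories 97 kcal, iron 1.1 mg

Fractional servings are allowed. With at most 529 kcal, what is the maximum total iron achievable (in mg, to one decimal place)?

6.0 mg

Iron per kcal: eggs 0.01134, chicken breast 0.006154, milk 0.0009709.
With no serving limits, spend the whole calories allowance on eggs: 529 kcal / 97 kcal × 1.1 mg = 6.0 mg.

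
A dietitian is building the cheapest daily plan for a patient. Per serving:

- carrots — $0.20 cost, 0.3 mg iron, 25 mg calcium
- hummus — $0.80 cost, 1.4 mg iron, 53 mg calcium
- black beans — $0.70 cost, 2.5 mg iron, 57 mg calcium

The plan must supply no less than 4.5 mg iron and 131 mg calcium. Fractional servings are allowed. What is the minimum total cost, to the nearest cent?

This is a tiny linear program; its minimum lies at a vertex of the feasible set. List the vertices and price them.
carrots only: max(4.5/0.3, 131/25) = 15 servings → $3.00.
hummus only: max(4.5/1.4, 131/53) = 3.214 servings → $2.57.
black beans only: max(4.5/2.5, 131/57) = 2.298 servings → $1.61.
carrots + hummus with both targets exact would need a negative amount; discard.
carrots + black beans with both tight: 1.564 servings and 1.612 servings → $1.44.
hummus + black beans with both tight: 1.347 servings and 1.046 servings → $1.81.
Cheapest feasible corner: $1.44.

$1.44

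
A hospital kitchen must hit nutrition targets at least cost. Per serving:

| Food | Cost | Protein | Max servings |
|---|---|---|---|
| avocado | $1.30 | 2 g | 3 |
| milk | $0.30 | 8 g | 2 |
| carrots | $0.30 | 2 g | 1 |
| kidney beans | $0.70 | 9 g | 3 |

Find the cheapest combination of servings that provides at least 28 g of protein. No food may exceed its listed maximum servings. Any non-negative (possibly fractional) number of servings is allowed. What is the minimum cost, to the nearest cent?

Cost per g of protein: milk $0.0375, kidney beans $0.0778, carrots $0.1500, avocado $0.6500.
Take 2 servings of milk: +16.0 g protein for $0.60 (total $0.60, still need 12.0 g).
Take 1.333 servings of kidney beans: +12.0 g protein for $0.93 (total $1.53, still need 0.0 g).
Filling from the cheapest source first is optimal under one linear minimum: $1.53.

$1.53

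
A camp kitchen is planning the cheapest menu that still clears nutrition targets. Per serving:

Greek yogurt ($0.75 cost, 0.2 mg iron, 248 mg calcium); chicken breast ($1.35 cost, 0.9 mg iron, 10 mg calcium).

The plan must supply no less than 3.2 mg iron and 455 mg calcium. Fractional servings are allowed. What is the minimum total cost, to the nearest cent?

$5.57

An LP optimum is at a vertex; with two nutrient constraints at most two foods are used. Check each candidate.
Greek yogurt only: max(3.2/0.2, 455/248) = 16 servings → $12.00.
chicken breast only: max(3.2/0.9, 455/10) = 45.5 servings → $61.42.
Greek yogurt + chicken breast with both tight: 1.707 servings and 3.176 servings → $5.57.
So the least-cost plan costs $5.57.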